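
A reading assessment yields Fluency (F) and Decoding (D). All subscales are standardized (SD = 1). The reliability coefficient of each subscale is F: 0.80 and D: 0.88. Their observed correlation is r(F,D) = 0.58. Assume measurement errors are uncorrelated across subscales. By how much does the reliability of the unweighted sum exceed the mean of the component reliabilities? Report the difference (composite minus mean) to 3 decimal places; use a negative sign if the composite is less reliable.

Var(sum) = 2 + 1.16 = 3.16; true-score variance = 1.68 + 1.16 = 2.84; composite reliability = 0.8987.
Mean component reliability = 0.8400.
Difference = 0.8987 − 0.8400 = 0.059.

0.059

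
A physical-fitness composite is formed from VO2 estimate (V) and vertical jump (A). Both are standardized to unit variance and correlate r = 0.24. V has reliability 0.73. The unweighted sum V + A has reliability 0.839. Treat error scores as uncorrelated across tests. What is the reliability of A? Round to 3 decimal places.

Var(V+A) = 2 + 2·0.24 = 2.480.
True-score variance = ρ_V + ρ_A + 2·0.24, so 0.839 = (0.73 + ρ_A + 0.48) / 2.480.
ρ_A = 0.839·2.480 − 0.73 − 0.48 = 0.871.

0.871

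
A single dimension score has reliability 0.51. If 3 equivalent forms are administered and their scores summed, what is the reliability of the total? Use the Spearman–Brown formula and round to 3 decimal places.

0.757

ρ_k = kρ / (1 + (k−1)ρ) = 3·0.51 / (1 + 2·0.51) = 1.530 / 2.020 = 0.757.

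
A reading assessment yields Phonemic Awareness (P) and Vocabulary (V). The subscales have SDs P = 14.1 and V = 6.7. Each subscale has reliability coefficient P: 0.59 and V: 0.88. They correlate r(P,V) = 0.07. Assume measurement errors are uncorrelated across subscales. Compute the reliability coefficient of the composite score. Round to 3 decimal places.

0.662

Var(P+V) = 14.1² + 6.7² + 2·[14.1·6.7·0.07] = 243.7 + 13.2258 = 256.926.
Under uncorrelated errors the observed covariances equal the true-score covariances, so only the own-variance terms attenuate.
True-score variance = [14.1²·0.59 + 6.7²·0.88] + 13.2258 = 156.801 + 13.2258 = 170.027.
Reliability = 170.027 / 256.926 = 0.662.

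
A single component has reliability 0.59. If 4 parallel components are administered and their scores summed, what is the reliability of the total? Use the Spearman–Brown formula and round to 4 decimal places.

0.8520

ρ_k = kρ / (1 + (k−1)ρ) = 4·0.59 / (1 + 3·0.59) = 2.360 / 2.770 = 0.8520.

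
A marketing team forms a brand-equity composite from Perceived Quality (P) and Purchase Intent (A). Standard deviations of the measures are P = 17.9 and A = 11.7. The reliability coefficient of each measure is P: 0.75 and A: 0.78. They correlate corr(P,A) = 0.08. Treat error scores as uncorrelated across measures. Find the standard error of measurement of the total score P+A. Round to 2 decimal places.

10.50

Var(total) = 457.3 + 33.5088 = 490.809.
True-score variance = 347.082 + 33.5088 = 380.59, so reliability = 0.7754.
Error variance = 490.809 − 380.59 = 110.218; SEM = √110.218 = 10.50.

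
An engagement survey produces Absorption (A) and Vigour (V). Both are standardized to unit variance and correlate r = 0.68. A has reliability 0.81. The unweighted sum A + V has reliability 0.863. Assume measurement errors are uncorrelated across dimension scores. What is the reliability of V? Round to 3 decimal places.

0.730

Var(A+V) = 2 + 2·0.68 = 3.360.
True-score variance = ρ_A + ρ_V + 2·0.68, so 0.863 = (0.81 + ρ_V + 1.36) / 3.360.
ρ_V = 0.863·3.360 − 0.81 − 1.36 = 0.730.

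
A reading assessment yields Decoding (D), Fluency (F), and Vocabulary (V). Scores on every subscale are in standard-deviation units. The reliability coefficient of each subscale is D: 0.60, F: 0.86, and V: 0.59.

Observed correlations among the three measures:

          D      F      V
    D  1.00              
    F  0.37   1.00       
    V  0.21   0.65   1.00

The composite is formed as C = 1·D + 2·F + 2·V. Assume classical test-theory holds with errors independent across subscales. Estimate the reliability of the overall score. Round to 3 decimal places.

Var(C) = 1 + 2² + 2² + 2·[2·0.37 + 2·0.21 + 4·0.65] = 9 + 7.52 = 16.52.
Because errors are independent across components, Cov(Tᵢ,Tⱼ) = Cov(Xᵢ,Xⱼ); the off-diagonal part of the true-score variance is the same as above.
True-score variance = [0.60 + 2²·0.86 + 2²·0.59] + 7.52 = 6.4 + 7.52 = 13.92.
Reliability = 13.92 / 16.52 = 0.843.

0.843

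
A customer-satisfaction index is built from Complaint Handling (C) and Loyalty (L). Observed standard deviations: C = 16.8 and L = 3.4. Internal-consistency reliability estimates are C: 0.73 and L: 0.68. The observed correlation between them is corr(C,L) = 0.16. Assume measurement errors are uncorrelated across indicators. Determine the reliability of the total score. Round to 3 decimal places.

0.744

Var(C+L) = 16.8² + 3.4² + 2·[16.8·3.4·0.16] = 293.8 + 18.2784 = 312.078.
Under uncorrelated errors the observed covariances equal the true-score covariances, so only the own-variance terms attenuate.
True-score variance = [16.8²·0.73 + 3.4²·0.68] + 18.2784 = 213.896 + 18.2784 = 232.174.
Reliability = 232.174 / 312.078 = 0.744.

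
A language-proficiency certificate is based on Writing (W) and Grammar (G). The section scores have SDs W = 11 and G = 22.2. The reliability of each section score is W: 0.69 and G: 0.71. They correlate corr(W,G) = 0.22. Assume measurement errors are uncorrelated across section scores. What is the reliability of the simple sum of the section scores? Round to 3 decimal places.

Var(W+G) = 11² + 22.2² + 2·[11·22.2·0.22] = 613.84 + 107.448 = 721.288.
Because errors are independent across components, Cov(Tᵢ,Tⱼ) = Cov(Xᵢ,Xⱼ); the off-diagonal part of the true-score variance is the same as above.
True-score variance = [11²·0.69 + 22.2²·0.71] + 107.448 = 433.406 + 107.448 = 540.854.
Reliability = 540.854 / 721.288 = 0.750.

0.750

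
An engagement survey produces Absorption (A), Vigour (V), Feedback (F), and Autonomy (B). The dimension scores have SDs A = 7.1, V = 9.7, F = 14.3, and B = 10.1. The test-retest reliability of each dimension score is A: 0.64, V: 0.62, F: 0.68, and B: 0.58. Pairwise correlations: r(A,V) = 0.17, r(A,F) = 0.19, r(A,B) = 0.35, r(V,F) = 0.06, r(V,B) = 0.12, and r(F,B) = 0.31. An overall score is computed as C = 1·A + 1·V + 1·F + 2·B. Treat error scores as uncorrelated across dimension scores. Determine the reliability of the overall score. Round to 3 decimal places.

0.750

Var(C) = 7.1² + 9.7² + 14.3² + 2²·10.1² + 2·[7.1·9.7·0.17 + 7.1·14.3·0.19 + 2·7.1·10.1·0.35 + 9.7·14.3·0.06 + 2·9.7·10.1·0.12 + 2·14.3·10.1·0.31] = 757.03 + 405.155 = 1162.19.
Under uncorrelated errors the observed covariances equal the true-score covariances, so only the own-variance terms attenuate.
True-score variance = [7.1²·0.64 + 9.7²·0.62 + 14.3²·0.68 + 2²·10.1²·0.58] + 405.155 = 466.315 + 405.155 = 871.47.
Reliability = 871.47 / 1162.19 = 0.750.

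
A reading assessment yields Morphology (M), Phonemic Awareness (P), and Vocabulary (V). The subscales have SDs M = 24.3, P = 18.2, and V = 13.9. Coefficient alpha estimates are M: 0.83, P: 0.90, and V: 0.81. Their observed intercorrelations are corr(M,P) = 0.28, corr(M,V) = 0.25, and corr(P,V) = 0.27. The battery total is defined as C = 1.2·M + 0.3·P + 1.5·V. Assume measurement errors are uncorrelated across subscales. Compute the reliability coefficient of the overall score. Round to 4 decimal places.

0.8699

Var(C) = 1.2²·24.3² + 0.3²·18.2² + 1.5²·13.9² + 2·[0.36·24.3·18.2·0.28 + 1.8·24.3·13.9·0.25 + 0.45·18.2·13.9·0.27] = 1314.84 + 454.627 = 1769.47.
Because errors are independent across components, Cov(Tᵢ,Tⱼ) = Cov(Xᵢ,Xⱼ); the off-diagonal part of the true-score variance is the same as above.
True-score variance = [1.2²·24.3²·0.83 + 0.3²·18.2²·0.90 + 1.5²·13.9²·0.81] + 454.627 = 1084.71 + 454.627 = 1539.34.
Reliability = 1539.34 / 1769.47 = 0.8699.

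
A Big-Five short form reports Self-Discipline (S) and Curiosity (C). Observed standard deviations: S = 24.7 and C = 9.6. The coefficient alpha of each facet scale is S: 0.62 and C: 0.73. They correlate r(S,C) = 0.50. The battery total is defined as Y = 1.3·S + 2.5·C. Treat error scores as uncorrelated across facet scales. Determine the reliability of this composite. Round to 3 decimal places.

Var(Y) = 1.3²·24.7² + 2.5²·9.6² + 2·[3.25·24.7·9.6·0.50] = 1607.05 + 770.64 = 2377.69.
With uncorrelated errors the cross-covariances are all true-score covariance, so they carry over unchanged; only the diagonal terms shrink to ρᵢσᵢ².
True-score variance = [1.3²·24.7²·0.62 + 2.5²·9.6²·0.73] + 770.64 = 1059.73 + 770.64 = 1830.37.
Reliability = 1830.37 / 2377.69 = 0.770.

0.770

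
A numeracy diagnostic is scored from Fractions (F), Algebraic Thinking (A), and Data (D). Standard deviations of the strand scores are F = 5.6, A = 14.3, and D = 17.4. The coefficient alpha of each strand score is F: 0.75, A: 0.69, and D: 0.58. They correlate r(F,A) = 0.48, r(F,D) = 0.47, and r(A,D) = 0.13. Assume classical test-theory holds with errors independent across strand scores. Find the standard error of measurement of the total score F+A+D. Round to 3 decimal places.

14.085

Var(total) = 538.61 + 233.164 = 771.774.
True-score variance = 340.219 + 233.164 = 573.382, so reliability = 0.7429.
Error variance = 771.774 − 573.382 = 198.391; SEM = √198.391 = 14.085.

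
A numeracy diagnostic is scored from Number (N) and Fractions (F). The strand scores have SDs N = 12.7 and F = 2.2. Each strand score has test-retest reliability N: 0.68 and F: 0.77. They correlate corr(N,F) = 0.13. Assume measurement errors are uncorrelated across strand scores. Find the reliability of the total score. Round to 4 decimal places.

Var(N+F) = 12.7² + 2.2² + 2·[12.7·2.2·0.13] = 166.13 + 7.2644 = 173.394.
Because errors are independent across components, Cov(Tᵢ,Tⱼ) = Cov(Xᵢ,Xⱼ); the off-diagonal part of the true-score variance is the same as above.
True-score variance = [12.7²·0.68 + 2.2²·0.77] + 7.2644 = 113.404 + 7.2644 = 120.668.
Reliability = 120.668 / 173.394 = 0.6959.

0.6959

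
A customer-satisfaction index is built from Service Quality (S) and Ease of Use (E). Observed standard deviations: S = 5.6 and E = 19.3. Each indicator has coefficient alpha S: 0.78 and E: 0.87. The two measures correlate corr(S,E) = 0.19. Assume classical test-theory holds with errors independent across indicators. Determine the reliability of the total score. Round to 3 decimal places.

Var(S+E) = 5.6² + 19.3² + 2·[5.6·19.3·0.19] = 403.85 + 41.0704 = 444.92.
Under uncorrelated errors the observed covariances equal the true-score covariances, so only the own-variance terms attenuate.
True-score variance = [5.6²·0.78 + 19.3²·0.87] + 41.0704 = 348.527 + 41.0704 = 389.598.
Reliability = 389.598 / 444.92 = 0.876.

0.876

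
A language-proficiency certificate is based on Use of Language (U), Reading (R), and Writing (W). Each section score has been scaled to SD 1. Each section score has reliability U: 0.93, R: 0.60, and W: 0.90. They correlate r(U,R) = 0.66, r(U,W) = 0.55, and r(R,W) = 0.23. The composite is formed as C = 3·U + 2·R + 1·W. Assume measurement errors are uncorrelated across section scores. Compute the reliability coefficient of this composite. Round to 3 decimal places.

Var(C) = 3² + 2² + 1 + 2·[6·0.66 + 3·0.55 + 2·0.23] = 14 + 12.14 = 26.14.
Because errors are independent across components, Cov(Tᵢ,Tⱼ) = Cov(Xᵢ,Xⱼ); the off-diagonal part of the true-score variance is the same as above.
True-score variance = [3²·0.93 + 2²·0.60 + 0.90] + 12.14 = 11.67 + 12.14 = 23.81.
Reliability = 23.81 / 26.14 = 0.911.

0.911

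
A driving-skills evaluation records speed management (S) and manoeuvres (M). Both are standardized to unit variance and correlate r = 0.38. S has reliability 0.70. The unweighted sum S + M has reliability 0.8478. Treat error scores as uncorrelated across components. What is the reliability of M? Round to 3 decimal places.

Var(S+M) = 2 + 2·0.38 = 2.760.
True-score variance = ρ_S + ρ_M + 2·0.38, so 0.8478 = (0.70 + ρ_M + 0.76) / 2.760.
ρ_M = 0.8478·2.760 − 0.70 − 0.76 = 0.880.

0.880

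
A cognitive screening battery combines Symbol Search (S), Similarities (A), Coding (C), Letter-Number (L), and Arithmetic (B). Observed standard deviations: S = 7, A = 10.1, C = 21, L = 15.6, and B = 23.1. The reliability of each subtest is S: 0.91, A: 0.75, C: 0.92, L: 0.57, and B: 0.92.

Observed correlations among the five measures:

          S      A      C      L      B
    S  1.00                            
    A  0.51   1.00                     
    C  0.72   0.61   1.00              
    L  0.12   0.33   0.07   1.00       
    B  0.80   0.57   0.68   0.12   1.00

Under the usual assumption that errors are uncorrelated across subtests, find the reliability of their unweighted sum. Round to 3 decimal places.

0.937

Var(S+A+C+L+B) = 7² + 10.1² + 21² + 15.6² + 23.1² + 2·[7·10.1·0.51 + 7·21·0.72 + 7·15.6·0.12 + 7·23.1·0.80 + 10.1·21·0.61 + 10.1·15.6·0.33 + 10.1·23.1·0.57 + 21·15.6·0.07 + 21·23.1·0.68 + 15.6·23.1·0.12] = 1368.98 + 1989.53 = 3358.51.
With uncorrelated errors the cross-covariances are all true-score covariance, so they carry over unchanged; only the diagonal terms shrink to ρᵢσᵢ².
True-score variance = [7²·0.91 + 10.1²·0.75 + 21²·0.92 + 15.6²·0.57 + 23.1²·0.92] + 1989.53 = 1156.45 + 1989.53 = 3145.99.
Reliability = 3145.99 / 3358.51 = 0.937.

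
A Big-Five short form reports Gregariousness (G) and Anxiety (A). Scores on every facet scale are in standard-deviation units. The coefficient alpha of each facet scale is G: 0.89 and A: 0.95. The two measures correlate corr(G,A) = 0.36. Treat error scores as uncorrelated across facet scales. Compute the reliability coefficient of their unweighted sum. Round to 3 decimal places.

Var(G+A) = 2 + 2·[0.36] = 2 + 0.72 = 2.72.
Under uncorrelated errors the observed covariances equal the true-score covariances, so only the own-variance terms attenuate.
True-score variance = [0.89 + 0.95] + 0.72 = 1.84 + 0.72 = 2.56.
Reliability = 2.56 / 2.72 = 0.941.

0.941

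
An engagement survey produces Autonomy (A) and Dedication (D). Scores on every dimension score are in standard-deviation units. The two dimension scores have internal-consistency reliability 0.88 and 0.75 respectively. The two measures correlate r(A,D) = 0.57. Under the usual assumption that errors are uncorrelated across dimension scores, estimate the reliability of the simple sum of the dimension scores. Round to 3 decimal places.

Var(A+D) = 2 + 2·[0.57] = 2 + 1.14 = 3.14.
With uncorrelated errors the cross-covariances are all true-score covariance, so they carry over unchanged; only the diagonal terms shrink to ρᵢσᵢ².
True-score variance = [0.88 + 0.75] + 1.14 = 1.63 + 1.14 = 2.77.
Reliability = 2.77 / 3.14 = 0.882.

0.882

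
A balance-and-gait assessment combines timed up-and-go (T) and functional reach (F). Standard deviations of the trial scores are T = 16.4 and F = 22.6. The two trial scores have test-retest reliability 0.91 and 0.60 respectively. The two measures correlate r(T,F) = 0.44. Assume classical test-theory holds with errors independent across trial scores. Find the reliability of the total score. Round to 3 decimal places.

0.793

Var(T+F) = 16.4² + 22.6² + 2·[16.4·22.6·0.44] = 779.72 + 326.163 = 1105.88.
Because errors are independent across components, Cov(Tᵢ,Tⱼ) = Cov(Xᵢ,Xⱼ); the off-diagonal part of the true-score variance is the same as above.
True-score variance = [16.4²·0.91 + 22.6²·0.60] + 326.163 = 551.21 + 326.163 = 877.373.
Reliability = 877.373 / 1105.88 = 0.793.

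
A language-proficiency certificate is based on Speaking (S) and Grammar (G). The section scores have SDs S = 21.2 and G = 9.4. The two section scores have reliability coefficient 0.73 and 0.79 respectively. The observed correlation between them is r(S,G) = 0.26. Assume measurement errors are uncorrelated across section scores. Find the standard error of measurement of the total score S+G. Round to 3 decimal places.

Var(total) = 537.8 + 103.626 = 641.426.
True-score variance = 397.896 + 103.626 = 501.521, so reliability = 0.7819.
Error variance = 641.426 − 501.521 = 139.904; SEM = √139.904 = 11.828.

11.828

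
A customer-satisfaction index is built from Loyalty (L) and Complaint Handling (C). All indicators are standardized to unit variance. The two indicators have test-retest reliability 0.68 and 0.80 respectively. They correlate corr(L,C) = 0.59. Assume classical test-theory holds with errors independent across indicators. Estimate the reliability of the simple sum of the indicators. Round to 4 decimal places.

0.8365

Var(L+C) = 2 + 2·[0.59] = 2 + 1.18 = 3.18.
With uncorrelated errors the cross-covariances are all true-score covariance, so they carry over unchanged; only the diagonal terms shrink to ρᵢσᵢ².
True-score variance = [0.68 + 0.80] + 1.18 = 1.48 + 1.18 = 2.66.
Reliability = 2.66 / 3.18 = 0.8365.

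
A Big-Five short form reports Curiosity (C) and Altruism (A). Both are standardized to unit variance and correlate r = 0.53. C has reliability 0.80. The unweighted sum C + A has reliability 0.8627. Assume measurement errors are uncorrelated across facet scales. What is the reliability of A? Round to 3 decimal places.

Var(C+A) = 2 + 2·0.53 = 3.060.
True-score variance = ρ_C + ρ_A + 2·0.53, so 0.8627 = (0.80 + ρ_A + 1.06) / 3.060.
ρ_A = 0.8627·3.060 − 0.80 − 1.06 = 0.780.

0.780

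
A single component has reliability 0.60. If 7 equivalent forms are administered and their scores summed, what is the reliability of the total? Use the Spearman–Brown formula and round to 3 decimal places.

ρ_k = kρ / (1 + (k−1)ρ) = 7·0.60 / (1 + 6·0.60) = 4.200 / 4.600 = 0.913.

0.913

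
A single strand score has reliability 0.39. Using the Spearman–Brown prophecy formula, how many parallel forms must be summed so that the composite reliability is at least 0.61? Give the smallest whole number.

k ≥ ρ*(1−ρ₁)/(ρ₁(1−ρ*)) = 0.61·0.61 / (0.39·0.39) = 2.446.
Smallest integer k = 3.

3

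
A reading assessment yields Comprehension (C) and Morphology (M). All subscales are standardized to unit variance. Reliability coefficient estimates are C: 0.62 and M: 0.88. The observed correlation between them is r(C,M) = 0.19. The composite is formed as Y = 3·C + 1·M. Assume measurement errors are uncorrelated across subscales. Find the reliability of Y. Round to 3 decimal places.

0.682

Var(Y) = 3² + 1 + 2·[3·0.19] = 10 + 1.14 = 11.14.
Under uncorrelated errors the observed covariances equal the true-score covariances, so only the own-variance terms attenuate.
True-score variance = [3²·0.62 + 0.88] + 1.14 = 6.46 + 1.14 = 7.6.
Reliability = 7.6 / 11.14 = 0.682.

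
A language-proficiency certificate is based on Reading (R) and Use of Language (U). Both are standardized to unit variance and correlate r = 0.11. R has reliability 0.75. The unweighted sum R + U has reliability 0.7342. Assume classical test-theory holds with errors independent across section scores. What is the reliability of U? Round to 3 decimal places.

Var(R+U) = 2 + 2·0.11 = 2.220.
True-score variance = ρ_R + ρ_U + 2·0.11, so 0.7342 = (0.75 + ρ_U + 0.22) / 2.220.
ρ_U = 0.7342·2.220 − 0.75 − 0.22 = 0.660.

0.660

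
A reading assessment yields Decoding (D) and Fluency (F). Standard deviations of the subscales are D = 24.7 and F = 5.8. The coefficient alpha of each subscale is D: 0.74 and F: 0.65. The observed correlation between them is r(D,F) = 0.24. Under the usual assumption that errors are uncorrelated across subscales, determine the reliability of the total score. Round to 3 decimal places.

Var(D+F) = 24.7² + 5.8² + 2·[24.7·5.8·0.24] = 643.73 + 68.7648 = 712.495.
Under uncorrelated errors the observed covariances equal the true-score covariances, so only the own-variance terms attenuate.
True-score variance = [24.7²·0.74 + 5.8²·0.65] + 68.7648 = 473.333 + 68.7648 = 542.097.
Reliability = 542.097 / 712.495 = 0.761.

0.761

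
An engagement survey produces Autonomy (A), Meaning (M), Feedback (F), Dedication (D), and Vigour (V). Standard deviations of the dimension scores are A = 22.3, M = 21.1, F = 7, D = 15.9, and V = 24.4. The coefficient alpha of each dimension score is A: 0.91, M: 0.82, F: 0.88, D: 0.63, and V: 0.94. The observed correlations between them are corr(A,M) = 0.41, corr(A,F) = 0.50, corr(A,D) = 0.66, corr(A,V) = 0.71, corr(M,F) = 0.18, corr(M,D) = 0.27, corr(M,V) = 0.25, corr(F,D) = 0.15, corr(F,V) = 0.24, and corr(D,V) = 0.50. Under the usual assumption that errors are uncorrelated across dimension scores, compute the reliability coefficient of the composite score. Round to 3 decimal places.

Var(A+M+F+D+V) = 22.3² + 21.1² + 7² + 15.9² + 24.4² + 2·[22.3·21.1·0.41 + 22.3·7·0.50 + 22.3·15.9·0.66 + 22.3·24.4·0.71 + 21.1·7·0.18 + 21.1·15.9·0.27 + 21.1·24.4·0.25 + 7·15.9·0.15 + 7·24.4·0.24 + 15.9·24.4·0.50] = 1839.67 + 2777.71 = 4617.38.
Because errors are independent across components, Cov(Tᵢ,Tⱼ) = Cov(Xᵢ,Xⱼ); the off-diagonal part of the true-score variance is the same as above.
True-score variance = [22.3²·0.91 + 21.1²·0.82 + 7²·0.88 + 15.9²·0.63 + 24.4²·0.94] + 2777.71 = 1579.63 + 2777.71 = 4357.34.
Reliability = 4357.34 / 4617.38 = 0.944.

0.944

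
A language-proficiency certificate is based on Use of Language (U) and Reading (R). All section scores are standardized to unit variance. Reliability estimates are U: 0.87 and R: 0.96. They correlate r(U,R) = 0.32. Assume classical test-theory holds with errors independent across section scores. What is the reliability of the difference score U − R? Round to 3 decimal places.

0.875

Var(U−R) = 1 + 1 − 2·0.32 = 2 − 0.64 = 1.36.
Because errors are independent across components, Cov(Tᵢ,Tⱼ) = Cov(Xᵢ,Xⱼ); the off-diagonal part of the true-score variance is the same as above.
True-score variance = [0.87 + 0.96] − 0.64 = 1.83 − 0.64 = 1.19.
Reliability = 1.19 / 1.36 = 0.875.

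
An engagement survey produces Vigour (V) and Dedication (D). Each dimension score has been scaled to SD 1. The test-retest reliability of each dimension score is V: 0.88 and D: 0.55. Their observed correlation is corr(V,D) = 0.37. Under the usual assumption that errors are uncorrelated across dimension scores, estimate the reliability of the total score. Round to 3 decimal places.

Var(V+D) = 2 + 2·[0.37] = 2 + 0.74 = 2.74.
With uncorrelated errors the cross-covariances are all true-score covariance, so they carry over unchanged; only the diagonal terms shrink to ρᵢσᵢ².
True-score variance = [0.88 + 0.55] + 0.74 = 1.43 + 0.74 = 2.17.
Reliability = 2.17 / 2.74 = 0.792.

0.792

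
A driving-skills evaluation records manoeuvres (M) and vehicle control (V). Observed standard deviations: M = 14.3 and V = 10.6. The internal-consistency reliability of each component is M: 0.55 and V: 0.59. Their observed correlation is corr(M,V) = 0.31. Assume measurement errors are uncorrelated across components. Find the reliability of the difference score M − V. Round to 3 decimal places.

0.380

Var(M−V) = 14.3² + 10.6² − 2·14.3·10.6·0.31 = 316.85 − 93.9796 = 222.87.
Under uncorrelated errors the observed covariances equal the true-score covariances, so only the own-variance terms attenuate.
True-score variance = [14.3²·0.55 + 10.6²·0.59] − 93.9796 = 178.762 − 93.9796 = 84.7823.
Reliability = 84.7823 / 222.87 = 0.380.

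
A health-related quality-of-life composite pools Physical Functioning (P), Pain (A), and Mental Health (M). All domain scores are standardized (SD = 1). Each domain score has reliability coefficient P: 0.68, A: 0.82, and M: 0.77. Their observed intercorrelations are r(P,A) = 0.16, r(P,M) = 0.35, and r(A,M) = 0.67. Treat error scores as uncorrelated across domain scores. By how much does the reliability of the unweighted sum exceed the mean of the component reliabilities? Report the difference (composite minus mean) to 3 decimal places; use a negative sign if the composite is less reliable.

Var(sum) = 3 + 2.36 = 5.36; true-score variance = 2.27 + 2.36 = 4.63; composite reliability = 0.8638.
Mean component reliability = 0.7567.
Difference = 0.8638 − 0.7567 = 0.107.

0.107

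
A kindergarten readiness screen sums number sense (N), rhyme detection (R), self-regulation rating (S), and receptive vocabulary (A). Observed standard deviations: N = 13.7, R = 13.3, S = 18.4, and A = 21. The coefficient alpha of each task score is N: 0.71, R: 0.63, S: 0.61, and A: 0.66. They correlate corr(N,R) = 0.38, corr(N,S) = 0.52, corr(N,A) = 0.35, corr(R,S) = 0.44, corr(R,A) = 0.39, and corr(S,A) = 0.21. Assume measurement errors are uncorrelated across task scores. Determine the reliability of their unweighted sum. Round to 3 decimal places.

Var(N+R+S+A) = 13.7² + 13.3² + 18.4² + 21² + 2·[13.7·13.3·0.38 + 13.7·18.4·0.52 + 13.7·21·0.35 + 13.3·18.4·0.44 + 13.3·21·0.39 + 18.4·21·0.21] = 1144.14 + 1197.53 = 2341.67.
With uncorrelated errors the cross-covariances are all true-score covariance, so they carry over unchanged; only the diagonal terms shrink to ρᵢσᵢ².
True-score variance = [13.7²·0.71 + 13.3²·0.63 + 18.4²·0.61 + 21²·0.66] + 1197.53 = 742.282 + 1197.53 = 1939.81.
Reliability = 1939.81 / 2341.67 = 0.828.

0.828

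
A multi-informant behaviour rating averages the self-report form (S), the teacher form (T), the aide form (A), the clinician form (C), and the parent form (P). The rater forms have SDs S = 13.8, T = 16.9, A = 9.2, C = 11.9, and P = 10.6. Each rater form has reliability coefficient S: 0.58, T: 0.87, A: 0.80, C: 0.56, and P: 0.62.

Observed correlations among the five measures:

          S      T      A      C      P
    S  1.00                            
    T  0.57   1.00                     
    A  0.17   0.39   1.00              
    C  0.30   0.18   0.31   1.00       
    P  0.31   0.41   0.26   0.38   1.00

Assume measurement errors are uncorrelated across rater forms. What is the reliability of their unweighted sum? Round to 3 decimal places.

Var(S+T+A+C+P) = 13.8² + 16.9² + 9.2² + 11.9² + 10.6² + 2·[13.8·16.9·0.57 + 13.8·9.2·0.17 + 13.8·11.9·0.30 + 13.8·10.6·0.31 + 16.9·9.2·0.39 + 16.9·11.9·0.18 + 16.9·10.6·0.41 + 9.2·11.9·0.31 + 9.2·10.6·0.26 + 11.9·10.6·0.38] = 814.66 + 1053.29 = 1867.95.
With uncorrelated errors the cross-covariances are all true-score covariance, so they carry over unchanged; only the diagonal terms shrink to ρᵢσᵢ².
True-score variance = [13.8²·0.58 + 16.9²·0.87 + 9.2²·0.80 + 11.9²·0.56 + 10.6²·0.62] + 1053.29 = 575.613 + 1053.29 = 1628.9.
Reliability = 1628.9 / 1867.95 = 0.872.

0.872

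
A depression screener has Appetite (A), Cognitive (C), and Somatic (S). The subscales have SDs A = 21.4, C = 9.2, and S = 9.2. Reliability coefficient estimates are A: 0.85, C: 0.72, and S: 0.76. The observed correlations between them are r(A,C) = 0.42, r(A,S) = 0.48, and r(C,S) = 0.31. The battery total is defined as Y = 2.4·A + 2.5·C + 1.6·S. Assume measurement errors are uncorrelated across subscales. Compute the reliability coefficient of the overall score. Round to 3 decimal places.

0.888

Var(Y) = 2.4²·21.4² + 2.5²·9.2² + 1.6²·9.2² + 2·[6·21.4·9.2·0.42 + 3.84·21.4·9.2·0.48 + 4·9.2·9.2·0.31] = 3383.53 + 1927.96 = 5311.49.
With uncorrelated errors the cross-covariances are all true-score covariance, so they carry over unchanged; only the diagonal terms shrink to ρᵢσᵢ².
True-score variance = [2.4²·21.4²·0.85 + 2.5²·9.2²·0.72 + 1.6²·9.2²·0.76] + 1927.96 = 2787.73 + 1927.96 = 4715.69.
Reliability = 4715.69 / 5311.49 = 0.888.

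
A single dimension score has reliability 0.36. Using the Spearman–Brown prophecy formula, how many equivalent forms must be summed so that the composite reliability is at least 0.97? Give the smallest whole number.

58

k ≥ ρ*(1−ρ₁)/(ρ₁(1−ρ*)) = 0.97·0.64 / (0.36·0.03) = 57.481.
Smallest integer k = 58.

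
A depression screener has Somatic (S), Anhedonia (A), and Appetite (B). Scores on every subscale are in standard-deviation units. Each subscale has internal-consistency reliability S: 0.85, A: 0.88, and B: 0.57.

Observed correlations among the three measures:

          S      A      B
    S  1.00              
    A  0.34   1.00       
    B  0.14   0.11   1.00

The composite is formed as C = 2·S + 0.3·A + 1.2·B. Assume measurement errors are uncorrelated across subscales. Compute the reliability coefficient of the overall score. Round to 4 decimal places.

Var(C) = 2² + 0.3² + 1.2² + 2·[0.6·0.34 + 2.4·0.14 + 0.36·0.11] = 5.53 + 1.1592 = 6.6892.
Under uncorrelated errors the observed covariances equal the true-score covariances, so only the own-variance terms attenuate.
True-score variance = [2²·0.85 + 0.3²·0.88 + 1.2²·0.57] + 1.1592 = 4.3 + 1.1592 = 5.4592.
Reliability = 5.4592 / 6.6892 = 0.8161.

0.8161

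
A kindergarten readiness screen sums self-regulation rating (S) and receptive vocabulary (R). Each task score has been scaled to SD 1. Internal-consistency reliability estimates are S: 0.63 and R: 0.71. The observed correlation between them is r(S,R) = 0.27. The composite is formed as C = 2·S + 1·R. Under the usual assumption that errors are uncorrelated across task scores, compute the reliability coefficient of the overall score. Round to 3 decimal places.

Var(C) = 2² + 1 + 2·[2·0.27] = 5 + 1.08 = 6.08.
Under uncorrelated errors the observed covariances equal the true-score covariances, so only the own-variance terms attenuate.
True-score variance = [2²·0.63 + 0.71] + 1.08 = 3.23 + 1.08 = 4.31.
Reliability = 4.31 / 6.08 = 0.709.

0.709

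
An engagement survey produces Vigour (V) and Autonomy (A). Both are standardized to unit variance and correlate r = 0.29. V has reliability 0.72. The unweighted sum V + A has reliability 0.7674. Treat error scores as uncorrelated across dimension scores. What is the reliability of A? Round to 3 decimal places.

Var(V+A) = 2 + 2·0.29 = 2.580.
True-score variance = ρ_V + ρ_A + 2·0.29, so 0.7674 = (0.72 + ρ_A + 0.58) / 2.580.
ρ_A = 0.7674·2.580 − 0.72 − 0.58 = 0.680.

0.680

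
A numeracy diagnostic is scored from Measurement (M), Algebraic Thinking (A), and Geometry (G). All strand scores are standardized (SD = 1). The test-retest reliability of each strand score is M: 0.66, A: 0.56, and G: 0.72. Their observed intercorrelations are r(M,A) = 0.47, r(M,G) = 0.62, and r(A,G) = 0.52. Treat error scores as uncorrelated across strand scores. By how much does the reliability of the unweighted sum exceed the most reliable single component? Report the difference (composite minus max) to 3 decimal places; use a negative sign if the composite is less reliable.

Var(sum) = 3 + 3.22 = 6.22; true-score variance = 1.94 + 3.22 = 5.16; composite reliability = 0.8296.
Max component reliability = 0.7200.
Difference = 0.8296 − 0.7200 = 0.110.

0.110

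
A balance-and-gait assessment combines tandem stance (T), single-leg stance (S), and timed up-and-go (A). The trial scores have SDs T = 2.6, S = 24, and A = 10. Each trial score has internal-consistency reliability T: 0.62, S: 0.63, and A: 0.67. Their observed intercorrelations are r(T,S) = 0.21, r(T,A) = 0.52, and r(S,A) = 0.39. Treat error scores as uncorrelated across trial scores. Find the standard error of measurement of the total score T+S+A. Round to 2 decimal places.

15.77

Var(total) = 682.76 + 240.448 = 923.208.
True-score variance = 434.071 + 240.448 = 674.519, so reliability = 0.7306.
Error variance = 923.208 − 674.519 = 248.689; SEM = √248.689 = 15.77.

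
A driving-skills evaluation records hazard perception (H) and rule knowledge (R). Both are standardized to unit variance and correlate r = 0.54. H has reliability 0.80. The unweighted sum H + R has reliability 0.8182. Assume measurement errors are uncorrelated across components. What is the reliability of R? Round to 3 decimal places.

0.640

Var(H+R) = 2 + 2·0.54 = 3.080.
True-score variance = ρ_H + ρ_R + 2·0.54, so 0.8182 = (0.80 + ρ_R + 1.08) / 3.080.
ρ_R = 0.8182·3.080 − 0.80 − 1.08 = 0.640.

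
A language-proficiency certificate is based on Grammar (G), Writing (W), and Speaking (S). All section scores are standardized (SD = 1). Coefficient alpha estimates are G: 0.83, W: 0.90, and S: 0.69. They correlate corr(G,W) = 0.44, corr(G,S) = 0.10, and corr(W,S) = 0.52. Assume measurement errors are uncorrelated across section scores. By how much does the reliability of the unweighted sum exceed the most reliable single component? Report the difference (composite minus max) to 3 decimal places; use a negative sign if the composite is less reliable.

Var(sum) = 3 + 2.12 = 5.12; true-score variance = 2.42 + 2.12 = 4.54; composite reliability = 0.8867.
Max component reliability = 0.9000.
Difference = 0.8867 − 0.9000 = -0.013.

-0.013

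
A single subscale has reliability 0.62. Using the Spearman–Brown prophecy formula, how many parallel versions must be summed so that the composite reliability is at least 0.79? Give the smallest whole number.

3

k ≥ ρ*(1−ρ₁)/(ρ₁(1−ρ*)) = 0.79·0.38 / (0.62·0.21) = 2.306.
Smallest integer k = 3.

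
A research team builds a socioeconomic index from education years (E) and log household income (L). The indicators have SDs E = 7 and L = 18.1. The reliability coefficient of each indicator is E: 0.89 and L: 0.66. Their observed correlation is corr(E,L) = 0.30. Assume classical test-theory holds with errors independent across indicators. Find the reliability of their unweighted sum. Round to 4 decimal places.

0.7420

Var(E+L) = 7² + 18.1² + 2·[7·18.1·0.30] = 376.61 + 76.02 = 452.63.
Because errors are independent across components, Cov(Tᵢ,Tⱼ) = Cov(Xᵢ,Xⱼ); the off-diagonal part of the true-score variance is the same as above.
True-score variance = [7²·0.89 + 18.1²·0.66] + 76.02 = 259.833 + 76.02 = 335.853.
Reliability = 335.853 / 452.63 = 0.7420.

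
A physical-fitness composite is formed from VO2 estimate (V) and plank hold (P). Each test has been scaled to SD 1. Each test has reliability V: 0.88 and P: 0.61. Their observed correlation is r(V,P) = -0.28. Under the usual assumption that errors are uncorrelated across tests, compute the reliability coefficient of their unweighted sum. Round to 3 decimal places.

Var(V+P) = 2 + 2·[(-0.28)] = 2 − 0.56 = 1.44.
Under uncorrelated errors the observed covariances equal the true-score covariances, so only the own-variance terms attenuate.
True-score variance = [0.88 + 0.61] − 0.56 = 1.49 − 0.56 = 0.93.
Reliability = 0.93 / 1.44 = 0.646.

0.646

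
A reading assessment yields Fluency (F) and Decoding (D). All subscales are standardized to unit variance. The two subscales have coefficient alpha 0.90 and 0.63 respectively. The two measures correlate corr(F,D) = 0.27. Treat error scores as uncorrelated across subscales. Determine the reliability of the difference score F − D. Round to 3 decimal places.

Var(F−D) = 1 + 1 − 2·0.27 = 2 − 0.54 = 1.46.
With uncorrelated errors the cross-covariances are all true-score covariance, so they carry over unchanged; only the diagonal terms shrink to ρᵢσᵢ².
True-score variance = [0.90 + 0.63] − 0.54 = 1.53 − 0.54 = 0.99.
Reliability = 0.99 / 1.46 = 0.678.

0.678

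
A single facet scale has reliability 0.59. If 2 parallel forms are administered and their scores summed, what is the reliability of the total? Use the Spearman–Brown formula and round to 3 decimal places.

ρ_k = kρ / (1 + (k−1)ρ) = 2·0.59 / (1 + 1·0.59) = 1.180 / 1.590 = 0.742.

0.742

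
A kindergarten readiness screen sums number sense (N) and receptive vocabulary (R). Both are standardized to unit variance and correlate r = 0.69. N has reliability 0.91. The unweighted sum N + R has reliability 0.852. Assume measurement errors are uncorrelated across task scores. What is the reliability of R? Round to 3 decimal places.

Var(N+R) = 2 + 2·0.69 = 3.380.
True-score variance = ρ_N + ρ_R + 2·0.69, so 0.852 = (0.91 + ρ_R + 1.38) / 3.380.
ρ_R = 0.852·3.380 − 0.91 − 1.38 = 0.590.

0.590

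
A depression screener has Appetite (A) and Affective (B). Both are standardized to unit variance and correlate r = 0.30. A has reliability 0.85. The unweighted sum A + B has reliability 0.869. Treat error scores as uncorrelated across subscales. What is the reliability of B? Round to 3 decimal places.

0.809

Var(A+B) = 2 + 2·0.30 = 2.600.
True-score variance = ρ_A + ρ_B + 2·0.30, so 0.869 = (0.85 + ρ_B + 0.60) / 2.600.
ρ_B = 0.869·2.600 − 0.85 − 0.60 = 0.809.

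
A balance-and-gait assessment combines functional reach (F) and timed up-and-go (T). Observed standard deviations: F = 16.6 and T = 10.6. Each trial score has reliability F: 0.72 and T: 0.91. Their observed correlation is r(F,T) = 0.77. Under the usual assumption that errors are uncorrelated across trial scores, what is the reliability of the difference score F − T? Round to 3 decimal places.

0.254

Var(F−T) = 16.6² + 10.6² − 2·16.6·10.6·0.77 = 387.92 − 270.978 = 116.942.
Under uncorrelated errors the observed covariances equal the true-score covariances, so only the own-variance terms attenuate.
True-score variance = [16.6²·0.72 + 10.6²·0.91] − 270.978 = 300.651 − 270.978 = 29.6724.
Reliability = 29.6724 / 116.942 = 0.254.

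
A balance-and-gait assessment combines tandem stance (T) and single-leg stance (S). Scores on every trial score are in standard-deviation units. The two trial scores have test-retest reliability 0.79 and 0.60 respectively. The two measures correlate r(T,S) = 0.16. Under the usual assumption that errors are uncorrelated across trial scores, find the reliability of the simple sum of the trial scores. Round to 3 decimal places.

Var(T+S) = 2 + 2·[0.16] = 2 + 0.32 = 2.32.
Because errors are independent across components, Cov(Tᵢ,Tⱼ) = Cov(Xᵢ,Xⱼ); the off-diagonal part of the true-score variance is the same as above.
True-score variance = [0.79 + 0.60] + 0.32 = 1.39 + 0.32 = 1.71.
Reliability = 1.71 / 2.32 = 0.737.

0.737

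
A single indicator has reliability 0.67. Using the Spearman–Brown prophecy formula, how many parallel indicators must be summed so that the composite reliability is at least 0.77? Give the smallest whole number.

2

k ≥ ρ*(1−ρ₁)/(ρ₁(1−ρ*)) = 0.77·0.33 / (0.67·0.23) = 1.649.
Smallest integer k = 2.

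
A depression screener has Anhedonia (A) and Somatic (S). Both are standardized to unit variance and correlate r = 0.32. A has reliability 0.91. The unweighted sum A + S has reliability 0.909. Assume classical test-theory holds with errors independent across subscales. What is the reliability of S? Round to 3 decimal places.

Var(A+S) = 2 + 2·0.32 = 2.640.
True-score variance = ρ_A + ρ_S + 2·0.32, so 0.909 = (0.91 + ρ_S + 0.64) / 2.640.
ρ_S = 0.909·2.640 − 0.91 − 0.64 = 0.850.

0.850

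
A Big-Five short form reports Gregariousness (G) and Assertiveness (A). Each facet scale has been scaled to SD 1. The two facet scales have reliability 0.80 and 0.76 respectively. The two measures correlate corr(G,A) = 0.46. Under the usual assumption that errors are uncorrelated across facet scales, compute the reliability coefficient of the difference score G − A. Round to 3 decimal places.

Var(G−A) = 1 + 1 − 2·0.46 = 2 − 0.92 = 1.08.
Under uncorrelated errors the observed covariances equal the true-score covariances, so only the own-variance terms attenuate.
True-score variance = [0.80 + 0.76] − 0.92 = 1.56 − 0.92 = 0.64.
Reliability = 0.64 / 1.08 = 0.593.

0.593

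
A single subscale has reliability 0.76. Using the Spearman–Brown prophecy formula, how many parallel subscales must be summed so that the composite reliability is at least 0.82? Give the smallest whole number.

2

k ≥ ρ*(1−ρ₁)/(ρ₁(1−ρ*)) = 0.82·0.24 / (0.76·0.18) = 1.439.
Smallest integer k = 2.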